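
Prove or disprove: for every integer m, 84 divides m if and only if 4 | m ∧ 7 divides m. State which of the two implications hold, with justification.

Only the forward direction holds.

[⇒] If 84 ∣ m, write m = 84q. Since 84 = 21·4, m = 4·(21q), so 4 ∣ m; and since 84 = 12·7, m = 7·(12q), so 7 ∣ m.

[⇐] This fails: take m = 28. Both 4 ∣ 28 and 7 ∣ 28, yet 28 is not a multiple of 84 (since 28 = 0·84 + 28), so 84 ∤ 28.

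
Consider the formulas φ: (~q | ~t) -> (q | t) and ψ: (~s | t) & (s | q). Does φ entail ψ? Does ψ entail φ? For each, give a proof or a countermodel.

[⇒] This fails. Under s = F, t = T, q = F, the left side is true but the right side is false.

[⇐] Assume the antecedent. If s is true, the antecedent forces (s = T, t = T, q = F) or (s = T, t = T, q = T), and (~q | ~t) -> (q | t) holds there. If s is false, the antecedent forces (s = F, t = F, q = T) or (s = F, t = T, q = T), and (~q | ~t) -> (q | t) holds there. Either way (~q | ~t) -> (q | t) holds.

The forward direction fails; the converse holds.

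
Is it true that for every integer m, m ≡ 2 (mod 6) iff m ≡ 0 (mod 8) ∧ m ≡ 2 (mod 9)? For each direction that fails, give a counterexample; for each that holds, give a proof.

Only the converse holds.

(→) This fails: m = 32 gives 32 ≡ 2 (mod 6) but 32 ≡ 5 (mod 9), so the conjunction on the right does not hold.

(←) Conversely, if m ≡ 0 (mod 8) and m ≡ 2 (mod 9), then by the Chinese remainder theorem m ≡ 56 (mod 72). Since 56 ≡ 2 (mod 6) and 6 ∣ 72, we get m ≡ 2 (mod 6).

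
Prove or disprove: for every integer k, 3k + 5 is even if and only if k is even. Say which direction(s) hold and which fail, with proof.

Neither direction holds.

(⟹) This fails: k = 5 gives 3k + 5 = 20, which is even, but 5 is odd, not even.

(⟸) This also fails: k = 4 is even, but 3k + 5 = 17 is odd, not even.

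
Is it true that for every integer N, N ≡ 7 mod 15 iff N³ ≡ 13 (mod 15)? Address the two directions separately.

[⇐] Suppose N³ ≡ 13 (mod 15). The only residue r in {0, …, 14} with r³ ≡ 13 (mod 15) is r = 7, so N ≡ 7 (mod 15).

[⇒] Suppose N ≡ 7 mod 15. Write N = 15j + 7. Then (15j + 7)³ = 3375j³ + 4725j² + 2205j + 343 = 15(225j³ + 315j² + 147j + 22) + 13, so N³ ≡ 13 (mod 15).

Both directions hold; the statement is true.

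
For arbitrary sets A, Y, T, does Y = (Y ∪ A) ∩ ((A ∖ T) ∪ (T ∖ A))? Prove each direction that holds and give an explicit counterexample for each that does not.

(⊆) This inclusion fails. Take A = ∅, Y = {1}, T = ∅; then 1 ∈ Y but 1 ∉ (Y ∪ A) ∩ ((A ∖ T) ∪ (T ∖ A)).

(⊇) This inclusion fails. Take A = {1}, Y = ∅, T = ∅; then 1 ∈ (Y ∪ A) ∩ ((A ∖ T) ∪ (T ∖ A)) but 1 ∉ Y.

Neither inclusion holds.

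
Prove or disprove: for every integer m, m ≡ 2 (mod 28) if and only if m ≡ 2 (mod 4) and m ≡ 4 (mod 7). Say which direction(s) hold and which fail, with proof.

Forward direction. This fails: m = 2 gives 2 ≡ 2 (mod 28) but 2 ≡ 2 (mod 7), so the conjunction on the right does not hold.

Converse. This fails: m = 18 satisfies both congruences on the right (18 ≡ 2 mod 4 and 18 ≡ 4 mod 7) yet 18 ≡ 18 (mod 28), not 2.

(⇒) fails and (⇐) fails.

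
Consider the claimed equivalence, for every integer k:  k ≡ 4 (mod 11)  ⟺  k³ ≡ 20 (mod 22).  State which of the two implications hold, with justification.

(⟹) This fails: take k = 15. Then 15 ≡ 4 (mod 11), but 15³ = 3375 ≡ 9 (mod 22), not 20.

(⟸) Conversely, the residues r modulo 22 with r³ ≡ 20 (mod 22) are exactly {4}, and each is ≡ 4 (mod 11).

Only the converse holds.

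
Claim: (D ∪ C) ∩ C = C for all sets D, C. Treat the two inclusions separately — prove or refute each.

(⟹) Let x ∈ (D ∪ C) ∩ C. Then either x ∈ C and x ∉ D; or x ∈ D ∩ C. In each case x ∈ C, so (D ∪ C) ∩ C ⊆ C.

(⟸) Let x ∈ C. Then either x ∈ C and x ∉ D; or x ∈ D ∩ C. In each case x ∈ (D ∪ C) ∩ C, so C ⊆ (D ∪ C) ∩ C.

Both inclusions hold; the sets are equal.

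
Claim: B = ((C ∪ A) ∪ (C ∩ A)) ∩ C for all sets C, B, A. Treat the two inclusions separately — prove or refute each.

(⊆) fails and (⊇) fails.

(⟹) This inclusion fails. Take C = ∅, B = {1}, A = ∅; then 1 ∈ B but 1 ∉ ((C ∪ A) ∪ (C ∩ A)) ∩ C.

(⟸) This inclusion fails. Take C = {1}, B = ∅, A = ∅; then 1 ∈ ((C ∪ A) ∪ (C ∩ A)) ∩ C but 1 ∉ B.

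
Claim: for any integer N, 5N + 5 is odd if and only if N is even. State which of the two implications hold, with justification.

(⇒) Suppose 5N + 5 is odd. Since 5 is odd, 5N and N have the same parity, so 5N + 5 ≡ N + 5 (mod 2). As 5 is odd, 5N + 5 is odd exactly when N is even. Thus N is even.

(⇐) Conversely, suppose N is even; write N = 2j. Then 5N + 5 = 5·(2j) + 5 = 2·5j + 5, which is odd.

Both directions hold; the statement is true.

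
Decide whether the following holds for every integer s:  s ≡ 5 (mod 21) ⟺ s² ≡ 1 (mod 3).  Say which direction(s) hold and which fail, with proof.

(⟹) Suppose s ≡ 5 (mod 21). Then s² ≡ 5² = 25 (mod 21), and since 3 ∣ 21, also s² ≡ 1 (mod 3).

(⟸) This fails: take s = 1. Then 1² = 1 ≡ 1 (mod 3), yet 1 ≡ 1 (mod 21), not 5.

The forward direction holds; the converse fails.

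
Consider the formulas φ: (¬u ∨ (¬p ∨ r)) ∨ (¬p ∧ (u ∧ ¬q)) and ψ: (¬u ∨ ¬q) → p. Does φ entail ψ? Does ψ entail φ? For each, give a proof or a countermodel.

(⟹) This fails. Under q = F, p = F, u = F, r = F, the left side is true but the right side is false.

(⟸) This fails. Under q = F, p = T, u = T, r = F, the left side is false but the right side is true.

Both directions fail.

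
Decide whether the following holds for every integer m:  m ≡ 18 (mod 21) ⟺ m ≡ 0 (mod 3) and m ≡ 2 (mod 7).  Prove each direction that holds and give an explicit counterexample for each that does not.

(⇒) This fails: m = 18 gives 18 ≡ 18 (mod 21) but 18 ≡ 4 (mod 7), so the conjunction on the right does not hold.

(⇐) This fails: m = 9 satisfies both congruences on the right (9 ≡ 0 mod 3 and 9 ≡ 2 mod 7) yet 9 ≡ 9 (mod 21), not 18.

Both directions fail.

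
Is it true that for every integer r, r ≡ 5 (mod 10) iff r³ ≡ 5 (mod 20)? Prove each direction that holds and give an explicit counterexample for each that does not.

(⟹) This fails: take r = 15. Then 15 ≡ 5 (mod 10), but 15³ = 3375 ≡ 15 (mod 20), not 5.

(⟸) Conversely, the residues r modulo 20 with r³ ≡ 5 (mod 20) are exactly {5}, and each is ≡ 5 (mod 10).

Only the reverse direction holds.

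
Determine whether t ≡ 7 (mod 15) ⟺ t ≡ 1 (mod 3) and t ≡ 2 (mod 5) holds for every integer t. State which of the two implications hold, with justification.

Equivalent; both directions hold.

Forward direction. Suppose t ≡ 7 (mod 15); write t = 15j + 7. Since 3 ∣ 15, reducing mod 3 gives t ≡ 7 ≡ 1 (mod 3); since 5 ∣ 15, reducing mod 5 gives t ≡ 7 ≡ 2 (mod 5).

Converse. If t ≡ 1 (mod 3) and t ≡ 2 (mod 5), then by the Chinese remainder theorem t ≡ 7 (mod 15). This is exactly t ≡ 7 (mod 15).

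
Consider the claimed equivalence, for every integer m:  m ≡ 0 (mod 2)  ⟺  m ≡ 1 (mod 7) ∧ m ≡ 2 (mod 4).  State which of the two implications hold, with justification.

(⇒) This fails: m = 0 gives 0 ≡ 0 (mod 2) but 0 ≡ 0 (mod 7), so the conjunction on the right does not hold.

(⇐) Conversely, if m ≡ 1 (mod 7) and m ≡ 2 (mod 4), then by the Chinese remainder theorem m ≡ 22 (mod 28). Since 22 ≡ 0 (mod 2) and 2 ∣ 28, we get m ≡ 0 (mod 2).

Only the reverse direction holds.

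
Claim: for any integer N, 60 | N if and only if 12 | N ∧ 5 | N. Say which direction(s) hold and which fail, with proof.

Both directions hold.

[⇐] Suppose 12 ∣ N and 5 ∣ N. Any common multiple of 12 and 5 is a multiple of their lcm; here gcd(12, 5) = 1, so lcm(12, 5) = 12·5 = 60, so 60 ∣ N.

[⇒] If 60 ∣ N, write N = 60q. Since 60 = 5·12, N = 12·(5q), so 12 ∣ N; and since 60 = 12·5, N = 5·(12q), so 5 ∣ N.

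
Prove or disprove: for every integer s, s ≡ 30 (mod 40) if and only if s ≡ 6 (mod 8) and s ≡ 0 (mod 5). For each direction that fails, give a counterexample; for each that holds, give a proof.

(⇒) Suppose s ≡ 30 (mod 40); write s = 40j + 30. Since 8 ∣ 40, reducing mod 8 gives s ≡ 30 ≡ 6 (mod 8); since 5 ∣ 40, reducing mod 5 gives s ≡ 30 ≡ 0 (mod 5).

(⇐) Conversely, if s ≡ 6 (mod 8) and s ≡ 0 (mod 5), then by the Chinese remainder theorem s ≡ 30 (mod 40). This is exactly s ≡ 30 (mod 40).

Both directions hold.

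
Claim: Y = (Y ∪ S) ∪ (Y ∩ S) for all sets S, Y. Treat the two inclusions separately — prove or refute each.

(⟹) Let x ∈ Y. Then either x ∈ Y and x ∉ S; or x ∈ S ∩ Y. In each case x ∈ (Y ∪ S) ∪ (Y ∩ S), so Y ⊆ (Y ∪ S) ∪ (Y ∩ S).

(⟸) This inclusion fails. Take S = {1}, Y = ∅; then 1 ∈ (Y ∪ S) ∪ (Y ∩ S) but 1 ∉ Y.

(⊆) holds; (⊇) fails.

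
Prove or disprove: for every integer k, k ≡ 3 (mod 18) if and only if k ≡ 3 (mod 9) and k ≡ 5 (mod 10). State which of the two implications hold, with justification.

(⇒) This fails: k = 3 gives 3 ≡ 3 (mod 18) but 3 ≡ 3 (mod 10), so the conjunction on the right does not hold.

(⇐) Conversely, if k ≡ 3 (mod 9) and k ≡ 5 (mod 10), then by the Chinese remainder theorem k ≡ 75 (mod 90). Since 75 ≡ 3 (mod 18) and 18 ∣ 90, we get k ≡ 3 (mod 18).

Not equivalent: only (⇐) holds.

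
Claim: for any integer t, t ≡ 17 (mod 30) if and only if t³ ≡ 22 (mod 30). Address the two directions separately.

(⇒) This fails: take t = 17. Then 17 ≡ 17 (mod 30), but 17³ = 4913 ≡ 23 (mod 30), not 22.

(⇐) This fails: take t = 28. Then 28³ = 21952 ≡ 22 (mod 30), yet 28 ≡ 28 (mod 30), not 17.

Both directions fail.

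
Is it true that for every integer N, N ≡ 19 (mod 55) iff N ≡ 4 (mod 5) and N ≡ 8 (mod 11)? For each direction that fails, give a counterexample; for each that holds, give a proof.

(⇒) Suppose N ≡ 19 (mod 55); write N = 55j + 19. Since 5 ∣ 55, reducing mod 5 gives N ≡ 19 ≡ 4 (mod 5); since 11 ∣ 55, reducing mod 11 gives N ≡ 19 ≡ 8 (mod 11).

(⇐) Conversely, if N ≡ 4 (mod 5) and N ≡ 8 (mod 11), then by the Chinese remainder theorem N ≡ 19 (mod 55). This is exactly N ≡ 19 (mod 55).

Both implications hold.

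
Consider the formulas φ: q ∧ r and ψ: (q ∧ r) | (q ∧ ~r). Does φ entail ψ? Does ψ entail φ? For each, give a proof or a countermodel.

Only the forward direction holds.

(←) This fails. Under r = F, q = T, the left side is false but the right side is true.

(→) Assume the antecedent. If r is true, the antecedent forces (r = T, q = T), and (q ∧ r) | (q ∧ ~r) holds there. If r is false, the antecedent cannot hold. Either way (q ∧ r) | (q ∧ ~r) holds.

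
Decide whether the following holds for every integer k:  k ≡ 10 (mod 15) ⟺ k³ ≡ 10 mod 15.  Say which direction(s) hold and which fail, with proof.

Equivalent; both directions hold.

(⟹) Suppose k ≡ 10 (mod 15). Write k = 15j + 10. Then (15j + 10)³ = 3375j³ + 6750j² + 4500j + 1000 = 15(225j³ + 450j² + 300j + 66) + 10, so k³ ≡ 10 (mod 15).

(⟸) Conversely, suppose k³ ≡ 10 (mod 15). The only residue r in {0, …, 14} with r³ ≡ 10 (mod 15) is r = 10, so k ≡ 10 (mod 15).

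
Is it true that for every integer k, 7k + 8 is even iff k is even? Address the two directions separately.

Both directions hold.

(→) Suppose 7k + 8 is even. Since 7 is odd, 7k and k have the same parity, so 7k + 8 ≡ k + 8 (mod 2). As 8 is even, 7k + 8 is even exactly when k is even. Thus k is even.

(←) Conversely, suppose k is even; write k = 2j. Then 7k + 8 = 7·(2j) + 8 = 2·7j + 8, which is even.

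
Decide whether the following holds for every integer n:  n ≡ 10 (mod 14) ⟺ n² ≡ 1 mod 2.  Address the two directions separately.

(⟹) This fails: take n = 10. Then 10 ≡ 10 (mod 14), but 10² = 100 ≡ 0 (mod 2), not 1.

(⟸) This fails: take n = 1. Then 1² = 1 ≡ 1 (mod 2), yet 1 ≡ 1 (mod 14), not 10.

(⇒) fails and (⇐) fails.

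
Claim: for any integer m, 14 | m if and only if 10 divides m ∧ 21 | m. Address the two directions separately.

(⇒) fails; (⇐) holds.

Converse. Suppose 10 ∣ m and 21 ∣ m. Any common multiple of 10 and 21 is a multiple of their lcm; here gcd(10, 21) = 1, so lcm(10, 21) = 10·21 = 210, so 210 ∣ m. Since 14 ∣ 210, it follows that 14 ∣ m.

Forward direction. This fails: take m = 14. Certainly 14 ∣ 14, but 10 ∤ 14.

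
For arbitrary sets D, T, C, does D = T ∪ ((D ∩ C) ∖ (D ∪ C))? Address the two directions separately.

Both inclusions fail.

(⟹) This inclusion fails. Take D = {1}, T = ∅, C = ∅; then 1 ∈ D but 1 ∉ T ∪ ((D ∩ C) ∖ (D ∪ C)).

(⟸) This inclusion fails. Take D = ∅, T = {1}, C = ∅; then 1 ∈ T ∪ ((D ∩ C) ∖ (D ∪ C)) but 1 ∉ D.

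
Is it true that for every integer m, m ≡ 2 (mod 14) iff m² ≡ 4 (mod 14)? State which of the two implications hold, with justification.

Not equivalent: only (⇒) holds.

[⇒] Suppose m ≡ 2 (mod 14). Write m = 14j + 2. Then (14j + 2)² = 196j² + 56j + 4 = 14(14j² + 4j) + 4, so m² ≡ 4 (mod 14).

[⇐] This fails: take m = 12. Then 12² = 144 ≡ 4 (mod 14), yet 12 ≡ 12 (mod 14), not 2.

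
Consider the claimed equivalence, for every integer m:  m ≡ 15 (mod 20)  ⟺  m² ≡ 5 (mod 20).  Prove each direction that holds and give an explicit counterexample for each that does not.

[⇒] Suppose m ≡ 15 (mod 20). Write m = 20j + 15. Then (20j + 15)² = 400j² + 600j + 225 = 20(20j² + 30j + 11) + 5, so m² ≡ 5 (mod 20).

[⇐] This fails: take m = 5. Then 5² = 25 ≡ 5 (mod 20), yet 5 ≡ 5 (mod 20), not 15.

(⇒) holds; (⇐) fails.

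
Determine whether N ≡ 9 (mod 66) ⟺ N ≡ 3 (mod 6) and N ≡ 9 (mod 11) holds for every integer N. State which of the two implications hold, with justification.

Both directions hold; the statement is true.

[⇒] Suppose N ≡ 9 (mod 66); write N = 66j + 9. Since 6 ∣ 66, reducing mod 6 gives N ≡ 9 ≡ 3 (mod 6); since 11 ∣ 66, reducing mod 11 gives N ≡ 9 (mod 11).

[⇐] Conversely, if N ≡ 3 (mod 6) and N ≡ 9 (mod 11), then by the Chinese remainder theorem N ≡ 9 (mod 66). This is exactly N ≡ 9 (mod 66).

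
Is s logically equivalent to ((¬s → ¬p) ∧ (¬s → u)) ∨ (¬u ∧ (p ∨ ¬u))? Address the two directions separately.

[⇒] Assume the antecedent. If p is true, the antecedent forces (p = T, s = T, u = F) or (p = T, s = T, u = T), and the consequent holds there. If p is false, the consequent reduces to true regardless of the other variables. Either way the consequent holds.

[⇐] This fails. Under p = F, s = F, u = F, the left side is false but the right side is true.

The forward direction holds; the converse fails.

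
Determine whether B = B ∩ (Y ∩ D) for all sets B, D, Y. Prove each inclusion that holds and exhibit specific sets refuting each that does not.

Only the reverse inclusion holds.

(⟸) Let x ∈ B ∩ (Y ∩ D). Then x ∈ B ∩ D ∩ Y, from which x ∈ B.

(⟹) This inclusion fails. Take B = {1}, D = ∅, Y = ∅; then 1 ∈ B but 1 ∉ B ∩ (Y ∩ D).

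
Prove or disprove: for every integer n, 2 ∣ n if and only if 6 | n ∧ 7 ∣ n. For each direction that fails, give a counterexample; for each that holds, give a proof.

(⇒) fails; (⇐) holds.

Forward direction. This fails: take n = 2. Certainly 2 ∣ 2, but 6 ∤ 2.

Converse. Suppose 6 ∣ n and 7 ∣ n. Any common multiple of 6 and 7 is a multiple of their lcm; here gcd(6, 7) = 1, so lcm(6, 7) = 6·7 = 42, so 42 ∣ n. Since 2 ∣ 42, it follows that 2 ∣ n.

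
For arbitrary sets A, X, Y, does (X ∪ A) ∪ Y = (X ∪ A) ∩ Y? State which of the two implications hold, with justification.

(⊆) This inclusion fails. Take A = {1}, X = ∅, Y = ∅; then 1 ∈ (X ∪ A) ∪ Y but 1 ∉ (X ∪ A) ∩ Y.

(⊇) Let x ∈ (X ∪ A) ∩ Y. Then either x ∈ A ∩ Y and x ∉ X; or x ∈ X ∩ Y and x ∉ A; or x ∈ A ∩ X ∩ Y. In each case x ∈ (X ∪ A) ∪ Y, so (X ∪ A) ∩ Y ⊆ (X ∪ A) ∪ Y.

Only the reverse inclusion holds.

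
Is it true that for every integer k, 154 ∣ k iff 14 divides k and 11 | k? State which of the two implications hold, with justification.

Equivalent; both directions hold.

Forward direction. If 154 ∣ k, write k = 154q. Since 154 = 11·14, k = 14·(11q), so 14 ∣ k; and since 154 = 14·11, k = 11·(14q), so 11 ∣ k.

Converse. Suppose 14 ∣ k and 11 ∣ k. Any common multiple of 14 and 11 is a multiple of their lcm; here gcd(14, 11) = 1, so lcm(14, 11) = 14·11 = 154, so 154 ∣ k.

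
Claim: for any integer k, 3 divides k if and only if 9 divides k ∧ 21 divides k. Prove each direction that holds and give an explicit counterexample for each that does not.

Forward direction. This fails: take k = 3. Certainly 3 ∣ 3, but 9 ∤ 3.

Converse. Suppose 9 ∣ k and 21 ∣ k. Any common multiple of 9 and 21 is a multiple of their lcm; here lcm(9, 21) = 9·21/gcd(9, 21) = 189/3 = 63, so 63 ∣ k. Since 3 ∣ 63, it follows that 3 ∣ k.

Only the reverse direction holds.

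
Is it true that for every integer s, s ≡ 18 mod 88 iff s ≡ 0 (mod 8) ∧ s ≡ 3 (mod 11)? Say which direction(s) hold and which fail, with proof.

(⇒) fails and (⇐) fails.

(⟹) This fails: s = 18 gives 18 ≡ 18 (mod 88) but 18 ≡ 2 (mod 8), so the conjunction on the right does not hold.

(⟸) This fails: s = 80 satisfies both congruences on the right (80 ≡ 0 mod 8 and 80 ≡ 3 mod 11) yet 80 ≡ 80 (mod 88), not 18.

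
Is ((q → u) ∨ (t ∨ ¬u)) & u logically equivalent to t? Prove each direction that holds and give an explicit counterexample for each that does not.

(→) This fails. Under q = F, t = F, u = T, the left side is true but the right side is false.

(←) This fails. Under q = F, t = T, u = F, the left side is false but the right side is true.

Neither direction holds.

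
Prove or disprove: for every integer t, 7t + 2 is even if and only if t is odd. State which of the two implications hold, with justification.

Both directions fail.

(⟹) This fails: t = 4 gives 7t + 2 = 30, which is even, but 4 is even, not odd.

(⟸) This also fails: t = 1 is odd, but 7t + 2 = 9 is odd, not even.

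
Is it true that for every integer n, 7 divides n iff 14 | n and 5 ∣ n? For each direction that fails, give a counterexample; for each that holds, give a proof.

Converse. Suppose 14 ∣ n and 5 ∣ n. Any common multiple of 14 and 5 is a multiple of their lcm; here gcd(14, 5) = 1, so lcm(14, 5) = 14·5 = 70, so 70 ∣ n. Since 7 ∣ 70, it follows that 7 ∣ n.

Forward direction. This fails: take n = 7. Certainly 7 ∣ 7, but 14 ∤ 7.

Only the reverse direction holds.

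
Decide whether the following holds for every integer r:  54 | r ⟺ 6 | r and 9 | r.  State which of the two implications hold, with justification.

Only the forward implication holds.

(→) If 54 ∣ r, write r = 54q. Since 54 = 9·6, r = 6·(9q), so 6 ∣ r; and since 54 = 6·9, r = 9·(6q), so 9 ∣ r.

(←) This fails: take r = 18. Both 6 ∣ 18 and 9 ∣ 18, yet 18 is not a multiple of 54 (since 18 = 0·54 + 18), so 54 ∤ 18.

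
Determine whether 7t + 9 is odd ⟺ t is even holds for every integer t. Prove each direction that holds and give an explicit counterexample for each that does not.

Forward direction. Suppose 7t + 9 is odd. Since 7 is odd, 7t and t have the same parity, so 7t + 9 ≡ t + 9 (mod 2). As 9 is odd, 7t + 9 is odd exactly when t is even. Thus t is even.

Converse. Suppose t is even; write t = 2j. Then 7t + 9 = 7·(2j) + 9 = 2·7j + 9, which is odd.

Both directions hold; the statement is true.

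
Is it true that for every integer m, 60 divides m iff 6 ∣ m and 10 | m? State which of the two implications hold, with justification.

Only the forward implication holds.

[⇐] This fails: take m = 30. Both 6 ∣ 30 and 10 ∣ 30, yet 30 is not a multiple of 60 (since 30 = 0·60 + 30), so 60 ∤ 30.

[⇒] If 60 ∣ m, write m = 60q. Since 60 = 10·6, m = 6·(10q), so 6 ∣ m; and since 60 = 6·10, m = 10·(6q), so 10 ∣ m.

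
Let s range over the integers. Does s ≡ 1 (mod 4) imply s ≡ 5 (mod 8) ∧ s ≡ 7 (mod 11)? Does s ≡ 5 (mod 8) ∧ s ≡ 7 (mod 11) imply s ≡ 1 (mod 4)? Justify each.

(⟹) This fails: s = 1 gives 1 ≡ 1 (mod 4) but 1 ≡ 1 (mod 8), so the conjunction on the right does not hold.

(⟸) Conversely, if s ≡ 5 (mod 8) and s ≡ 7 (mod 11), then by the Chinese remainder theorem s ≡ 29 (mod 88). Since 29 ≡ 1 (mod 4) and 4 ∣ 88, we get s ≡ 1 (mod 4).

The forward direction fails; the converse holds.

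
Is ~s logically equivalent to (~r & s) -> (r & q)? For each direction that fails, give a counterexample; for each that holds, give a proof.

[⇒] Assume the antecedent. If s is true, the antecedent cannot hold. If s is false, (~r & s) -> (r & q) reduces to true regardless of the other variables. Either way (~r & s) -> (r & q) holds.

[⇐] This fails. Under s = T, r = T, q = F, the left side is false but the right side is true.

Only the forward direction holds.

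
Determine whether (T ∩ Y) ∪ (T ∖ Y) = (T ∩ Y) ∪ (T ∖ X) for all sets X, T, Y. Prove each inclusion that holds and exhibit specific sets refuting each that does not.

(⟹) This inclusion fails. Take X = {1}, T = {1}, Y = ∅; then 1 ∈ (T ∩ Y) ∪ (T ∖ Y) but 1 ∉ (T ∩ Y) ∪ (T ∖ X).

(⟸) Let x ∈ (T ∩ Y) ∪ (T ∖ X). Then either x ∈ T and x ∉ X, Y; or x ∈ T ∩ Y and x ∉ X; or x ∈ X ∩ T ∩ Y. In each case x ∈ (T ∩ Y) ∪ (T ∖ Y), so (T ∩ Y) ∪ (T ∖ X) ⊆ (T ∩ Y) ∪ (T ∖ Y).

The sets are not equal: only the reverse inclusion holds.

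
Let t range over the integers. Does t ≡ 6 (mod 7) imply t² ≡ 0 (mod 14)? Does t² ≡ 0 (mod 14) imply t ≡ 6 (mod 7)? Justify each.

Forward direction. This fails: take t = 6. Then 6 ≡ 6 (mod 7), but 6² = 36 ≡ 8 (mod 14), not 0.

Converse. This fails: take t = 0. Then 0² = 0 ≡ 0 (mod 14), yet 0 ≡ 0 (mod 7), not 6.

Both directions fail.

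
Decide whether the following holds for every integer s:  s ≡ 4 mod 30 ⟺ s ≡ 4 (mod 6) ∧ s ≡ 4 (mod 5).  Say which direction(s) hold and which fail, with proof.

Forward direction. Suppose s ≡ 4 (mod 30); write s = 30j + 4. Since 6 ∣ 30, reducing mod 6 gives s ≡ 4 (mod 6); since 5 ∣ 30, reducing mod 5 gives s ≡ 4 (mod 5).

Converse. If s ≡ 4 (mod 6) and s ≡ 4 (mod 5), then by the Chinese remainder theorem s ≡ 4 (mod 30). This is exactly s ≡ 4 (mod 30).

Both directions hold; the statement is true.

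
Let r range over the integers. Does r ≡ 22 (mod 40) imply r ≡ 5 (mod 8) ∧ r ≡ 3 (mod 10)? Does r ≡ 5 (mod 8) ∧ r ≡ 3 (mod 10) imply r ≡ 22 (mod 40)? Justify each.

[⇒] This fails: r = 22 gives 22 ≡ 22 (mod 40) but 22 ≡ 6 (mod 8), so the conjunction on the right does not hold.

[⇐] This fails: r = 13 satisfies both congruences on the right (13 ≡ 5 mod 8 and 13 ≡ 3 mod 10) yet 13 ≡ 13 (mod 40), not 22.

Neither direction holds.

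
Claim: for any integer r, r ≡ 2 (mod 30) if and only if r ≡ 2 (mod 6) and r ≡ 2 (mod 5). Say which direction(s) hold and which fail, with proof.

Both implications hold.

[⇒] Suppose r ≡ 2 (mod 30); write r = 30j + 2. Since 6 ∣ 30, reducing mod 6 gives r ≡ 2 (mod 6); since 5 ∣ 30, reducing mod 5 gives r ≡ 2 (mod 5).

[⇐] Conversely, if r ≡ 2 (mod 6) and r ≡ 2 (mod 5), then by the Chinese remainder theorem r ≡ 2 (mod 30). This is exactly r ≡ 2 (mod 30).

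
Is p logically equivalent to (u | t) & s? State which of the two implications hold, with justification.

Neither implication holds.

[⇒] This fails. Under t = F, p = T, s = F, u = F, the left side is true but the right side is false.

[⇐] This fails. Under t = T, p = F, s = T, u = F, the left side is false but the right side is true.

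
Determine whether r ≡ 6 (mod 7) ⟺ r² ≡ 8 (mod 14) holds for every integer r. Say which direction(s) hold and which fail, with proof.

Neither direction holds.

(⇒) This fails: take r = 13. Then 13 ≡ 6 (mod 7), but 13² = 169 ≡ 1 (mod 14), not 8.

(⇐) This fails: take r = 8. Then 8² = 64 ≡ 8 (mod 14), yet 8 ≡ 1 (mod 7), not 6.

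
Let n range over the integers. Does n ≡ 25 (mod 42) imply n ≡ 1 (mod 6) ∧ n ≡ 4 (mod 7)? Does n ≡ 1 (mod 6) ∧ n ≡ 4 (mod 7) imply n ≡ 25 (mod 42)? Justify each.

[⇒] Suppose n ≡ 25 (mod 42); write n = 42j + 25. Since 6 ∣ 42, reducing mod 6 gives n ≡ 25 ≡ 1 (mod 6); since 7 ∣ 42, reducing mod 7 gives n ≡ 25 ≡ 4 (mod 7).

[⇐] Conversely, if n ≡ 1 (mod 6) and n ≡ 4 (mod 7), then by the Chinese remainder theorem n ≡ 25 (mod 42). This is exactly n ≡ 25 (mod 42).

Both directions hold; the statement is true.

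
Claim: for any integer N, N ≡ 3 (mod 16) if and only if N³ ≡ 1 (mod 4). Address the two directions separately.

Neither direction holds.

(⇒) This fails: take N = 3. Then 3 ≡ 3 (mod 16), but 3³ = 27 ≡ 3 (mod 4), not 1.

(⇐) This fails: take N = 1. Then 1³ = 1 ≡ 1 (mod 4), yet 1 ≡ 1 (mod 16), not 3.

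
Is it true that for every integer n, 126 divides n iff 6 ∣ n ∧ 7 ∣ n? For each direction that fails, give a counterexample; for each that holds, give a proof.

[⇐] This fails: take n = 42. Both 6 ∣ 42 and 7 ∣ 42, yet 42 is not a multiple of 126 (since 42 = 0·126 + 42), so 126 ∤ 42.

[⇒] If 126 ∣ n, write n = 126q. Since 126 = 21·6, n = 6·(21q), so 6 ∣ n; and since 126 = 18·7, n = 7·(18q), so 7 ∣ n.

Only the forward direction holds.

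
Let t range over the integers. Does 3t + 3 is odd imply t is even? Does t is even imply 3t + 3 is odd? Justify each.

Both directions hold.

[⇒] Suppose 3t + 3 is odd. Since 3 is odd, 3t and t have the same parity, so 3t + 3 ≡ t + 3 (mod 2). As 3 is odd, 3t + 3 is odd exactly when t is even. Thus t is even.

[⇐] Conversely, suppose t is even; write t = 2j. Then 3t + 3 = 3·(2j) + 3 = 2·3j + 3, which is odd.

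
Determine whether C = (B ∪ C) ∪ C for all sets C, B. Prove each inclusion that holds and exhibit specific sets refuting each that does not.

(⊆) Let x ∈ C. Then either x ∈ C and x ∉ B; or x ∈ C ∩ B. In each case x ∈ (B ∪ C) ∪ C, so C ⊆ (B ∪ C) ∪ C.

(⊇) This inclusion fails. Take C = ∅, B = {1}; then 1 ∈ (B ∪ C) ∪ C but 1 ∉ C.

The sets are not equal: only the forward inclusion holds.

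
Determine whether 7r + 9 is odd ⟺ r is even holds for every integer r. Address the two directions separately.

[⇒] Suppose 7r + 9 is odd. Since 7 is odd, 7r and r have the same parity, so 7r + 9 ≡ r + 9 (mod 2). As 9 is odd, 7r + 9 is odd exactly when r is even. Thus r is even.

[⇐] Conversely, suppose r is even; write r = 2j. Then 7r + 9 = 7·(2j) + 9 = 2·7j + 9, which is odd.

Equivalent; both directions hold.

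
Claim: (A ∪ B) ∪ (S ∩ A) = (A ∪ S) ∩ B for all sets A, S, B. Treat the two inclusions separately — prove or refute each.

The sets are not equal: only the reverse inclusion holds.

(⊆) This inclusion fails. Take A = {1}, S = ∅, B = ∅; then 1 ∈ (A ∪ B) ∪ (S ∩ A) but 1 ∉ (A ∪ S) ∩ B.

(⊇) Let x ∈ (A ∪ S) ∩ B. Then either x ∈ A ∩ B and x ∉ S; or x ∈ S ∩ B and x ∉ A; or x ∈ A ∩ S ∩ B. In each case x ∈ (A ∪ B) ∪ (S ∩ A), so (A ∪ S) ∩ B ⊆ (A ∪ B) ∪ (S ∩ A).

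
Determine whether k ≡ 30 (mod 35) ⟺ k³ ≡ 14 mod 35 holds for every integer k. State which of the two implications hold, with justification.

Neither implication holds.

[⇒] This fails: take k = 30. Then 30 ≡ 30 (mod 35), but 30³ = 27000 ≡ 15 (mod 35), not 14.

[⇐] This fails: take k = 14. Then 14³ = 2744 ≡ 14 (mod 35), yet 14 ≡ 14 (mod 35), not 30.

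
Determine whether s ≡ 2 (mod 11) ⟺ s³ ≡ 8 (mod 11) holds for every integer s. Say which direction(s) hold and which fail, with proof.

Both directions hold; the statement is true.

(⇐) For the converse, argue contrapositively. If s ≢ 2 (mod 11), then s is congruent to one of 0, 1, 3, 4, 5, 6, 7, 8, 9, 10 modulo 11, and these give s³ ≡ 0, 1, 5, 9, 4, 7, 2, 6, 3, 10 respectively — never 8.

(⇒) Suppose s ≡ 2 (mod 11). Write s = 11j + 2. Then (11j + 2)³ = 1331j³ + 726j² + 132j + 8 = 11(121j³ + 66j² + 12j) + 8, so s³ ≡ 8 (mod 11).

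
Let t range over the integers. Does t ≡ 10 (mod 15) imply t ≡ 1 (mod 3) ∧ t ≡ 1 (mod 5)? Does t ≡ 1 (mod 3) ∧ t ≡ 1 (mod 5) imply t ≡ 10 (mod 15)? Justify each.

Both directions fail.

Forward direction. This fails: t = 10 gives 10 ≡ 10 (mod 15) but 10 ≡ 0 (mod 5), so the conjunction on the right does not hold.

Converse. This fails: t = 1 satisfies both congruences on the right (1 ≡ 1 mod 3 and 1 ≡ 1 mod 5) yet 1 ≡ 1 (mod 15), not 10.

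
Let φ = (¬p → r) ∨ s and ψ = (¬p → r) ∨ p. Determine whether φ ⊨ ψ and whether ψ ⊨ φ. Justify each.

(→) This fails. Under r = F, p = F, s = T, the left side is true but the right side is false.

(←) Assume the antecedent. If r is true, (¬p → r) ∨ s reduces to true regardless of the other variables. If r is false, the antecedent forces (r = F, p = T, s = F) or (r = F, p = T, s = T), and (¬p → r) ∨ s holds there. Either way (¬p → r) ∨ s holds.

(⇒) fails; (⇐) holds.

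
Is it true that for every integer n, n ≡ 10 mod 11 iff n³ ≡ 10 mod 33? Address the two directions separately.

Converse. The residues r modulo 33 with r³ ≡ 10 (mod 33) are exactly {10}, and each is ≡ 10 (mod 11).

Forward direction. This fails: take n = 21. Then 21 ≡ 10 (mod 11), but 21³ = 9261 ≡ 21 (mod 33), not 10.

Only the reverse direction holds.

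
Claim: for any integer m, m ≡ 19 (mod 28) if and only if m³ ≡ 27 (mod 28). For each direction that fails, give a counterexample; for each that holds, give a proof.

(→) Suppose m ≡ 19 (mod 28). Write m = 28j + 19. Then (28j + 19)³ = 21952j³ + 44688j² + 30324j + 6859 = 28(784j³ + 1596j² + 1083j + 244) + 27, so m³ ≡ 27 (mod 28).

(←) This fails: take m = 3. Then 3³ = 27 ≡ 27 (mod 28), yet 3 ≡ 3 (mod 28), not 19.

(⇒) holds; (⇐) fails.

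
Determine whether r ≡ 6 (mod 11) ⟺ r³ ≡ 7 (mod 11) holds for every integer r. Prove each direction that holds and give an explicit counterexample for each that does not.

Both implications hold.

(⟹) Suppose r ≡ 6 (mod 11). Write r = 11j + 6. Then (11j + 6)³ = 1331j³ + 2178j² + 1188j + 216 = 11(121j³ + 198j² + 108j + 19) + 7, so r³ ≡ 7 (mod 11).

(⟸) Conversely, suppose r³ ≡ 7 (mod 11). The only residue r in {0, …, 10} with r³ ≡ 7 (mod 11) is r = 6, so r ≡ 6 (mod 11).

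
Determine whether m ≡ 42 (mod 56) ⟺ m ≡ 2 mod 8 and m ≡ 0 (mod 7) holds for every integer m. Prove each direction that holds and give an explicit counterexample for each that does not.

Both directions hold; the statement is true.

Forward direction. Suppose m ≡ 42 (mod 56); write m = 56j + 42. Since 8 ∣ 56, reducing mod 8 gives m ≡ 42 ≡ 2 (mod 8); since 7 ∣ 56, reducing mod 7 gives m ≡ 42 ≡ 0 (mod 7).

Converse. If m ≡ 2 (mod 8) and m ≡ 0 (mod 7), then by the Chinese remainder theorem m ≡ 42 (mod 56). This is exactly m ≡ 42 (mod 56).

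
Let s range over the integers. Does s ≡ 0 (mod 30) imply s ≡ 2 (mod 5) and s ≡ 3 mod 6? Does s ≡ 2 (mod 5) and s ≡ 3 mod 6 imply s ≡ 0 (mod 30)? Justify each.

Both directions fail.

(→) This fails: s = 0 gives 0 ≡ 0 (mod 30) but 0 ≡ 0 (mod 5), so the conjunction on the right does not hold.

(←) This fails: s = 27 satisfies both congruences on the right (27 ≡ 2 mod 5 and 27 ≡ 3 mod 6) yet 27 ≡ 27 (mod 30), not 0.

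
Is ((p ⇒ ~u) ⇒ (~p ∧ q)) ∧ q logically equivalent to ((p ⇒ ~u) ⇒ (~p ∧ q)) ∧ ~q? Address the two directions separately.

(→) This fails. Under q = T, u = F, p = F, the left side is true but the right side is false.

(←) This fails. Under q = F, u = T, p = T, the left side is false but the right side is true.

Neither direction holds.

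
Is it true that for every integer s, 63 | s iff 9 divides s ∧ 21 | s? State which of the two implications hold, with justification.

Both implications hold.

(→) If 63 ∣ s, write s = 63q. Since 63 = 7·9, s = 9·(7q), so 9 ∣ s; and since 63 = 3·21, s = 21·(3q), so 21 ∣ s.

(←) Suppose 9 ∣ s and 21 ∣ s. Any common multiple of 9 and 21 is a multiple of their lcm; here lcm(9, 21) = 9·21/gcd(9, 21) = 189/3 = 63, so 63 ∣ s.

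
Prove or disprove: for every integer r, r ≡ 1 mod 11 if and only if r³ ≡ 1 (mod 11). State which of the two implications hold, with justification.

(⟹) Suppose r ≡ 1 mod 11. Write r = 11j + 1. Then (11j + 1)³ = 1331j³ + 363j² + 33j + 1 = 11(121j³ + 33j² + 3j) + 1, so r³ ≡ 1 (mod 11).

(⟸) Conversely, suppose r³ ≡ 1 (mod 11). The only residue r in {0, …, 10} with r³ ≡ 1 (mod 11) is r = 1, so r ≡ 1 (mod 11).

Equivalent; both directions hold.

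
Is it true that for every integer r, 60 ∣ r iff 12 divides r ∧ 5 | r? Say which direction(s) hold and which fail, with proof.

[⇐] Suppose 12 ∣ r and 5 ∣ r. Any common multiple of 12 and 5 is a multiple of their lcm; here gcd(12, 5) = 1, so lcm(12, 5) = 12·5 = 60, so 60 ∣ r.

[⇒] If 60 ∣ r, write r = 60q. Since 60 = 5·12, r = 12·(5q), so 12 ∣ r; and since 60 = 12·5, r = 5·(12q), so 5 ∣ r.

Both directions hold; the statement is true.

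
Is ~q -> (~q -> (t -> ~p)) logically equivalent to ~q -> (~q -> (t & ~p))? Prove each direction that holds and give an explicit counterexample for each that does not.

(⇒) This fails. Under p = F, t = F, q = F, the left side is true but the right side is false.

(⇐) Assume the antecedent. If p is true, the antecedent forces (p = T, t = F, q = T) or (p = T, t = T, q = T), and ~q -> (~q -> (t -> ~p)) holds there. If p is false, ~q -> (~q -> (t -> ~p)) reduces to true regardless of the other variables. Either way ~q -> (~q -> (t -> ~p)) holds.

Only the reverse direction holds.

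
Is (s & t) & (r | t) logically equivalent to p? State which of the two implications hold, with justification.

(⇒) fails and (⇐) fails.

(⟹) This fails. Under t = T, p = F, r = F, s = T, the left side is true but the right side is false.

(⟸) This fails. Under t = F, p = T, r = F, s = F, the left side is false but the right side is true.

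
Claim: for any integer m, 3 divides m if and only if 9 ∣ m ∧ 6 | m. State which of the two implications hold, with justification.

[⇒] This fails: take m = 3. Certainly 3 ∣ 3, but 9 ∤ 3.

[⇐] Suppose 9 ∣ m and 6 ∣ m. Any common multiple of 9 and 6 is a multiple of their lcm; here lcm(9, 6) = 9·6/gcd(9, 6) = 54/3 = 18, so 18 ∣ m. Since 3 ∣ 18, it follows that 3 ∣ m.

Only the reverse direction holds.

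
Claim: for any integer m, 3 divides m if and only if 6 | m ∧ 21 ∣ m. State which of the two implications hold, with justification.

(⇒) fails; (⇐) holds.

[⇒] This fails: take m = 3. Certainly 3 ∣ 3, but 6 ∤ 3.

[⇐] Suppose 6 ∣ m and 21 ∣ m. Any common multiple of 6 and 21 is a multiple of their lcm; here lcm(6, 21) = 6·21/gcd(6, 21) = 126/3 = 42, so 42 ∣ m. Since 3 ∣ 42, it follows that 3 ∣ m.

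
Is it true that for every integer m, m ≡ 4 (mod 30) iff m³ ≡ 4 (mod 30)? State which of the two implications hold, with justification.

Forward direction. Suppose m ≡ 4 (mod 30). Write m = 30j + 4. Then (30j + 4)³ = 27000j³ + 10800j² + 1440j + 64 = 30(900j³ + 360j² + 48j + 2) + 4, so m³ ≡ 4 (mod 30).

Converse. Suppose m³ ≡ 4 (mod 30). The only residue r in {0, …, 29} with r³ ≡ 4 (mod 30) is r = 4, so m ≡ 4 (mod 30).

Both directions hold; the statement is true.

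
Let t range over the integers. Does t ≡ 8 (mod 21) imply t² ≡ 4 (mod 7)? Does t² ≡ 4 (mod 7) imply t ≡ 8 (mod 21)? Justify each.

Forward direction. This fails: take t = 8. Then 8 ≡ 8 (mod 21), but 8² = 64 ≡ 1 (mod 7), not 4.

Converse. This fails: take t = 2. Then 2² = 4 ≡ 4 (mod 7), yet 2 ≡ 2 (mod 21), not 8.

Both directions fail.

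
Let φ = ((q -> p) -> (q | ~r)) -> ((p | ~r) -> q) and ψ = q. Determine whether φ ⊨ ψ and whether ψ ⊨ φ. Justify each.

Forward direction. This fails. Under r = T, q = F, p = F, the left side is true but the right side is false.

Converse. Assume the antecedent. If r is true, the consequent reduces to true regardless of the other variables. If r is false, the antecedent forces (r = F, q = T, p = F) or (r = F, q = T, p = T), and the consequent holds there. Either way the consequent holds.

Not equivalent: only (⇐) holds.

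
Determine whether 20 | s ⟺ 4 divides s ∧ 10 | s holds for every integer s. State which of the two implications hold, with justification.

(→) If 20 ∣ s, write s = 20q. Since 20 = 5·4, s = 4·(5q), so 4 ∣ s; and since 20 = 2·10, s = 10·(2q), so 10 ∣ s.

(←) Suppose 4 ∣ s and 10 ∣ s. Any common multiple of 4 and 10 is a multiple of their lcm; here lcm(4, 10) = 4·10/gcd(4, 10) = 40/2 = 20, so 20 ∣ s.

Both directions hold; the statement is true.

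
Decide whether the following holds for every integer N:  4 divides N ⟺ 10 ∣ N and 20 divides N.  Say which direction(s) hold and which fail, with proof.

(⇒) fails; (⇐) holds.

(→) This fails: take N = 4. Certainly 4 ∣ 4, but 10 ∤ 4.

(←) Suppose 10 ∣ N and 20 ∣ N. Any common multiple of 10 and 20 is a multiple of their lcm; here lcm(10, 20) = 10·20/gcd(10, 20) = 200/10 = 20, so 20 ∣ N. Since 4 ∣ 20, it follows that 4 ∣ N.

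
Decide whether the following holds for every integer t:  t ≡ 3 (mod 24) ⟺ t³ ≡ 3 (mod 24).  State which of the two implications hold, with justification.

Both directions hold; the statement is true.

[⇒] Suppose t ≡ 3 (mod 24). Write t = 24j + 3. Then (24j + 3)³ = 13824j³ + 5184j² + 648j + 27 = 24(576j³ + 216j² + 27j + 1) + 3, so t³ ≡ 3 (mod 24).

[⇐] Conversely, suppose t³ ≡ 3 (mod 24). The only residue r in {0, …, 23} with r³ ≡ 3 (mod 24) is r = 3, so t ≡ 3 (mod 24).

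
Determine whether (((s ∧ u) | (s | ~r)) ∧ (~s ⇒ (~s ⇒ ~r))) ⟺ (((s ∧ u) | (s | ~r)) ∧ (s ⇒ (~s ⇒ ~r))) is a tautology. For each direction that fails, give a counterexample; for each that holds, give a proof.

Both directions hold; the statement is true.

(⇒) Assume the antecedent. If r is true, the antecedent forces (u = F, r = T, s = T) or (u = T, r = T, s = T), and the consequent holds there. If r is false, the consequent reduces to true regardless of the other variables. Either way the consequent holds.

(⇐) Assume the antecedent. If r is true, the antecedent forces (u = F, r = T, s = T) or (u = T, r = T, s = T), and the consequent holds there. If r is false, the consequent reduces to true regardless of the other variables. Either way the consequent holds.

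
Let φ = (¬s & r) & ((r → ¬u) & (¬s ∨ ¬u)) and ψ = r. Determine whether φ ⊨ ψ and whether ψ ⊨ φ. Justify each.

(⇒) Assume the antecedent. If u is true, the antecedent cannot hold. If u is false, the antecedent forces (u = F, r = T, s = F), and r holds there. Either way r holds.

(⇐) This fails. Under u = T, r = T, s = F, the left side is false but the right side is true.

(⇒) holds; (⇐) fails.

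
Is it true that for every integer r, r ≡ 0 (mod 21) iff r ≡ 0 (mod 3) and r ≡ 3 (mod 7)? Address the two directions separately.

(⇒) fails and (⇐) fails.

(⟹) This fails: r = 0 gives 0 ≡ 0 (mod 21) but 0 ≡ 0 (mod 7), so the conjunction on the right does not hold.

(⟸) This fails: r = 3 satisfies both congruences on the right (3 ≡ 0 mod 3 and 3 ≡ 3 mod 7) yet 3 ≡ 3 (mod 21), not 0.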